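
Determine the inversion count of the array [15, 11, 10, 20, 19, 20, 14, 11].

Finding inversions in [15, 11, 10, 20, 19, 20, 14, 11]:

(0, 1): arr[0]=15 > arr[1]=11
(0, 2): arr[0]=15 > arr[2]=10
(0, 6): arr[0]=15 > arr[6]=14
(0, 7): arr[0]=15 > arr[7]=11
(1, 2): arr[1]=11 > arr[2]=10
(3, 4): arr[3]=20 > arr[4]=19
(3, 6): arr[3]=20 > arr[6]=14
(3, 7): arr[3]=20 > arr[7]=11
(4, 6): arr[4]=19 > arr[6]=14
(4, 7): arr[4]=19 > arr[7]=11
(5, 6): arr[5]=20 > arr[6]=14
(5, 7): arr[5]=20 > arr[7]=11
(6, 7): arr[6]=14 > arr[7]=11

Total inversions: 13

The array has 13 inversion(s): (0,1), (0,2), (0,6), (0,7), (1,2), (3,4), (3,6), (3,7), (4,6), (4,7), (5,6), (5,7), (6,7). Each pair (i,j) satisfies i < j and arr[i] > arr[j].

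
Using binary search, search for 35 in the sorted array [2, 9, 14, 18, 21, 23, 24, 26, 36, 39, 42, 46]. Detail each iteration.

Binary search for 35 in [2, 9, 14, 18, 21, 23, 24, 26, 36, 39, 42, 46]:

lo=0, hi=11, mid=5, arr[mid]=23 -> 23 < 35, search right half
lo=6, hi=11, mid=8, arr[mid]=36 -> 36 > 35, search left half
lo=6, hi=7, mid=6, arr[mid]=24 -> 24 < 35, search right half
lo=7, hi=7, mid=7, arr[mid]=26 -> 26 < 35, search right half
lo=8 > hi=7, target 35 not found

Binary search determines that 35 is not in the array after 4 comparisons. The search space was exhausted without finding the target.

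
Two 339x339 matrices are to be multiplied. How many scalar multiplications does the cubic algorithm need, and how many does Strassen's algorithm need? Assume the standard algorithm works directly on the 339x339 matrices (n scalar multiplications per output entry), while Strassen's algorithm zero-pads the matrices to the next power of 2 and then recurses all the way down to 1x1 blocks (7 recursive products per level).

Matrix multiplication for 339x339 matrices:

Strassen's algorithm requires power-of-2 dimensions. Pad 339x339 to 512x512 (next power of 2).

Standard algorithm: 339^3 = 38958219 multiplications
Strassen's algorithm: 7^(log2(512)) = 7^9 = 40353607 multiplications
Difference: 38958219 - 40353607 = -1395388 (Strassen uses MORE here due to padding overhead — for small or just-over-power-of-2 n, padding can outweigh the per-level savings)

Standard: 38958219 multiplications (339^3). Strassen: 40353607 multiplications (7^9, after padding to 512x512). Strassen reduces 8 recursive multiplications to 7 at each level.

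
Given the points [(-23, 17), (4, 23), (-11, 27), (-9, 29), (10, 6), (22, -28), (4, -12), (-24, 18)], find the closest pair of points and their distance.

Computing all pairwise distances among 8 points:

d((-23, 17), (4, 23)) = 27.6586
d((-23, 17), (-11, 27)) = 15.6205
d((-23, 17), (-9, 29)) = 18.4391
d((-23, 17), (10, 6)) = 34.7851
d((-23, 17), (22, -28)) = 63.6396
d((-23, 17), (4, -12)) = 39.6232
d((-23, 17), (-24, 18)) = 1.4142 <-- minimum
d((4, 23), (-11, 27)) = 15.5242
d((4, 23), (-9, 29)) = 14.3178
d((4, 23), (10, 6)) = 18.0278
d((4, 23), (22, -28)) = 54.0833
d((4, 23), (4, -12)) = 35.0
d((4, 23), (-24, 18)) = 28.4429
d((-11, 27), (-9, 29)) = 2.8284
d((-11, 27), (10, 6)) = 29.6985
d((-11, 27), (22, -28)) = 64.1405
d((-11, 27), (4, -12)) = 41.7852
d((-11, 27), (-24, 18)) = 15.8114
d((-9, 29), (10, 6)) = 29.8329
d((-9, 29), (22, -28)) = 64.8845
d((-9, 29), (4, -12)) = 43.0116
d((-9, 29), (-24, 18)) = 18.6011
d((10, 6), (22, -28)) = 36.0555
d((10, 6), (4, -12)) = 18.9737
d((10, 6), (-24, 18)) = 36.0555
d((22, -28), (4, -12)) = 24.0832
d((22, -28), (-24, 18)) = 65.0538
d((4, -12), (-24, 18)) = 41.0366

Closest pair: (-23, 17) and (-24, 18) with distance 1.4142

The closest pair is (-23, 17) and (-24, 18) with Euclidean distance 1.4142. For 8 points, brute-force pairwise comparison is shown above. For large n, the divide-and-conquer algorithm (sort by x, recurse on halves, check the dividing strip) achieves O(n log n).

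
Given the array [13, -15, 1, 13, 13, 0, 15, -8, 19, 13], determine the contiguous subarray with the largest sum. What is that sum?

Using Kadane's algorithm on [13, -15, 1, 13, 13, 0, 15, -8, 19, 13]:

Scanning through the array:
Position 1 (value -15): max_ending_here = -2, max_so_far = 13
Position 2 (value 1): max_ending_here = 1, max_so_far = 13
Position 3 (value 13): max_ending_here = 14, max_so_far = 14
Position 4 (value 13): max_ending_here = 27, max_so_far = 27
Position 5 (value 0): max_ending_here = 27, max_so_far = 27
Position 6 (value 15): max_ending_here = 42, max_so_far = 42
Position 7 (value -8): max_ending_here = 34, max_so_far = 42
Position 8 (value 19): max_ending_here = 53, max_so_far = 53
Position 9 (value 13): max_ending_here = 66, max_so_far = 66

Maximum subarray: [1, 13, 13, 0, 15, -8, 19, 13]
Maximum sum: 66

The maximum subarray is [1, 13, 13, 0, 15, -8, 19, 13] with sum 66. This subarray runs from index 2 to index 9.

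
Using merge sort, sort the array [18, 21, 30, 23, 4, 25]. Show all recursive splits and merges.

Merge sort trace:

Split: [18, 21, 30, 23, 4, 25] -> [18, 21, 30] and [23, 4, 25]
  Split: [18, 21, 30] -> [18] and [21, 30]
    Split: [21, 30] -> [21] and [30]
    Merge: [21] + [30] -> [21, 30]
  Merge: [18] + [21, 30] -> [18, 21, 30]
  Split: [23, 4, 25] -> [23] and [4, 25]
    Split: [4, 25] -> [4] and [25]
    Merge: [4] + [25] -> [4, 25]
  Merge: [23] + [4, 25] -> [4, 23, 25]
Merge: [18, 21, 30] + [4, 23, 25] -> [4, 18, 21, 23, 25, 30]

Final sorted array: [4, 18, 21, 23, 25, 30]

The merge sort proceeds by recursively splitting the array and merging sorted halves.
After all merges, the sorted array is [4, 18, 21, 23, 25, 30].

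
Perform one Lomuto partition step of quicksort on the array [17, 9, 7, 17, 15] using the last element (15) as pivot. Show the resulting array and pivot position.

Lomuto partition with pivot = 15:

Initial array: [17, 9, 7, 17, 15]

arr[0]=17 > 15: no swap
arr[1]=9 <= 15: swap with position 0, array becomes [9, 17, 7, 17, 15]
arr[2]=7 <= 15: swap with position 1, array becomes [9, 7, 17, 17, 15]
arr[3]=17 > 15: no swap

Place pivot at position 2: [9, 7, 15, 17, 17]
Pivot position: 2

After partitioning with pivot 15, the array becomes [9, 7, 15, 17, 17]. The pivot is placed at index 2. All elements to the left of the pivot are <= 15, and all elements to the right are > 15.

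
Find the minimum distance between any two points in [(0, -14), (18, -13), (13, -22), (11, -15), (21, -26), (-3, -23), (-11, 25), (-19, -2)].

Computing all pairwise distances among 8 points:

d((0, -14), (18, -13)) = 18.0278
d((0, -14), (13, -22)) = 15.2643
d((0, -14), (11, -15)) = 11.0454
d((0, -14), (21, -26)) = 24.1868
d((0, -14), (-3, -23)) = 9.4868
d((0, -14), (-11, 25)) = 40.5216
d((0, -14), (-19, -2)) = 22.4722
d((18, -13), (13, -22)) = 10.2956
d((18, -13), (11, -15)) = 7.2801 <-- minimum
d((18, -13), (21, -26)) = 13.3417
d((18, -13), (-3, -23)) = 23.2594
d((18, -13), (-11, 25)) = 47.8017
d((18, -13), (-19, -2)) = 38.6005
d((13, -22), (11, -15)) = 7.2801 <-- minimum
d((13, -22), (21, -26)) = 8.9443
d((13, -22), (-3, -23)) = 16.0312
d((13, -22), (-11, 25)) = 52.7731
d((13, -22), (-19, -2)) = 37.7359
d((11, -15), (21, -26)) = 14.8661
d((11, -15), (-3, -23)) = 16.1245
d((11, -15), (-11, 25)) = 45.6508
d((11, -15), (-19, -2)) = 32.6956
d((21, -26), (-3, -23)) = 24.1868
d((21, -26), (-11, 25)) = 60.208
d((21, -26), (-19, -2)) = 46.6476
d((-3, -23), (-11, 25)) = 48.6621
d((-3, -23), (-19, -2)) = 26.4008
d((-11, 25), (-19, -2)) = 28.1603

Minimum distance: 7.2801 (tie among 2 pairs: (18, -13) and (11, -15); (13, -22) and (11, -15))

The minimum Euclidean distance is 7.2801. There is a tie: 2 pairs achieve this minimum — (18, -13) and (11, -15); (13, -22) and (11, -15). Any of these is a valid closest pair. For 8 points, brute-force pairwise comparison is shown above. For large n, the divide-and-conquer algorithm (sort by x, recurse on halves, check the dividing strip) achieves O(n log n).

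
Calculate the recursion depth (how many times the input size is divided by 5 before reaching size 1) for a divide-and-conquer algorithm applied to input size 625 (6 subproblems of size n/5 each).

For divide and conquer with division factor 5:

Problem sizes at each level:
Level 0: 625
Level 1: 125
Level 2: 25
Level 3: 5
Level 4: 1

The root is level 0 and the size-1 base case is level 4 (the tree spans levels 0 through 4, i.e. 5 levels counting the root), so the depth is the number of divisions: log_5(625) = 4

The recursion tree depth is log_5(625) = 4. At each level, the problem size is divided by 5, so it takes 4 divisions to reduce to a base case of size 1. The algorithm makes 6 recursive calls at each level.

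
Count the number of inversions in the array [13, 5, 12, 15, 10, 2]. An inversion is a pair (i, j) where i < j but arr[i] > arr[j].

Finding inversions in [13, 5, 12, 15, 10, 2]:

(0, 1): arr[0]=13 > arr[1]=5
(0, 2): arr[0]=13 > arr[2]=12
(0, 4): arr[0]=13 > arr[4]=10
(0, 5): arr[0]=13 > arr[5]=2
(1, 5): arr[1]=5 > arr[5]=2
(2, 4): arr[2]=12 > arr[4]=10
(2, 5): arr[2]=12 > arr[5]=2
(3, 4): arr[3]=15 > arr[4]=10
(3, 5): arr[3]=15 > arr[5]=2
(4, 5): arr[4]=10 > arr[5]=2

Total inversions: 10

The array has 10 inversion(s): (0,1), (0,2), (0,4), (0,5), (1,5), (2,4), (2,5), (3,4), (3,5), (4,5). Each pair (i,j) satisfies i < j and arr[i] > arr[j].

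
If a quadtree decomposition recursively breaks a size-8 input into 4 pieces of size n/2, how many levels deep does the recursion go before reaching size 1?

For divide and conquer with division factor 2:

Problem sizes at each level:
Level 0: 8
Level 1: 4
Level 2: 2
Level 3: 1

The root is level 0 and the size-1 base case is level 3 (the tree spans levels 0 through 3, i.e. 4 levels counting the root), so the depth is the number of divisions: log_2(8) = 3

The recursion tree depth is log_2(8) = 3. At each level, the problem size is divided by 2, so it takes 3 divisions to reduce to a base case of size 1. The algorithm makes 4 recursive calls at each level.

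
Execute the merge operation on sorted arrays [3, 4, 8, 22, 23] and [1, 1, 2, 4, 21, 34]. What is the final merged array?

Merging process:

Compare 3 vs 1: take 1 from right. Merged: [1]
Compare 3 vs 1: take 1 from right. Merged: [1, 1]
Compare 3 vs 2: take 2 from right. Merged: [1, 1, 2]
Compare 3 vs 4: take 3 from left. Merged: [1, 1, 2, 3]
Compare 4 vs 4: take 4 from left. Merged: [1, 1, 2, 3, 4]
Compare 8 vs 4: take 4 from right. Merged: [1, 1, 2, 3, 4, 4]
Compare 8 vs 21: take 8 from left. Merged: [1, 1, 2, 3, 4, 4, 8]
Compare 22 vs 21: take 21 from right. Merged: [1, 1, 2, 3, 4, 4, 8, 21]
Compare 22 vs 34: take 22 from left. Merged: [1, 1, 2, 3, 4, 4, 8, 21, 22]
Compare 23 vs 34: take 23 from left. Merged: [1, 1, 2, 3, 4, 4, 8, 21, 22, 23]
Append remaining from right: [34]. Merged: [1, 1, 2, 3, 4, 4, 8, 21, 22, 23, 34]

Final merged array: [1, 1, 2, 3, 4, 4, 8, 21, 22, 23, 34]
Total comparisons: 10

The merged array is [1, 1, 2, 3, 4, 4, 8, 21, 22, 23, 34], requiring 10 comparisons. The merge step runs in O(n) time where n is the total number of elements.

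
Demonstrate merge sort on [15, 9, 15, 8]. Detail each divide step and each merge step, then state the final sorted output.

Merge sort trace:

Split: [15, 9, 15, 8] -> [15, 9] and [15, 8]
  Split: [15, 9] -> [15] and [9]
  Merge: [15] + [9] -> [9, 15]
  Split: [15, 8] -> [15] and [8]
  Merge: [15] + [8] -> [8, 15]
Merge: [9, 15] + [8, 15] -> [8, 9, 15, 15]

Final sorted array: [8, 9, 15, 15]

The merge sort proceeds by recursively splitting the array and merging sorted halves.
After all merges, the sorted array is [8, 9, 15, 15].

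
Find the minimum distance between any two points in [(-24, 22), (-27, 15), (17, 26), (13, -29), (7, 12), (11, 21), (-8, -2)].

Computing all pairwise distances among 7 points:

d((-24, 22), (-27, 15)) = 7.6158 <-- minimum
d((-24, 22), (17, 26)) = 41.1947
d((-24, 22), (13, -29)) = 63.0079
d((-24, 22), (7, 12)) = 32.573
d((-24, 22), (11, 21)) = 35.0143
d((-24, 22), (-8, -2)) = 28.8444
d((-27, 15), (17, 26)) = 45.3542
d((-27, 15), (13, -29)) = 59.4643
d((-27, 15), (7, 12)) = 34.1321
d((-27, 15), (11, 21)) = 38.4708
d((-27, 15), (-8, -2)) = 25.4951
d((17, 26), (13, -29)) = 55.1453
d((17, 26), (7, 12)) = 17.2047
d((17, 26), (11, 21)) = 7.8102
d((17, 26), (-8, -2)) = 37.5366
d((13, -29), (7, 12)) = 41.4367
d((13, -29), (11, 21)) = 50.04
d((13, -29), (-8, -2)) = 34.2053
d((7, 12), (11, 21)) = 9.8489
d((7, 12), (-8, -2)) = 20.5183
d((11, 21), (-8, -2)) = 29.8329

Closest pair: (-24, 22) and (-27, 15) with distance 7.6158

The closest pair is (-24, 22) and (-27, 15) with Euclidean distance 7.6158. For 7 points, brute-force pairwise comparison is shown above. For large n, the divide-and-conquer algorithm (sort by x, recurse on halves, check the dividing strip) achieves O(n log n).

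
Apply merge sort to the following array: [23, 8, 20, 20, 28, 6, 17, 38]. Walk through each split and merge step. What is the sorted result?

Merge sort trace:

Split: [23, 8, 20, 20, 28, 6, 17, 38] -> [23, 8, 20, 20] and [28, 6, 17, 38]
  Split: [23, 8, 20, 20] -> [23, 8] and [20, 20]
    Split: [23, 8] -> [23] and [8]
    Merge: [23] + [8] -> [8, 23]
    Split: [20, 20] -> [20] and [20]
    Merge: [20] + [20] -> [20, 20]
  Merge: [8, 23] + [20, 20] -> [8, 20, 20, 23]
  Split: [28, 6, 17, 38] -> [28, 6] and [17, 38]
    Split: [28, 6] -> [28] and [6]
    Merge: [28] + [6] -> [6, 28]
    Split: [17, 38] -> [17] and [38]
    Merge: [17] + [38] -> [17, 38]
  Merge: [6, 28] + [17, 38] -> [6, 17, 28, 38]
Merge: [8, 20, 20, 23] + [6, 17, 28, 38] -> [6, 8, 17, 20, 20, 23, 28, 38]

Final sorted array: [6, 8, 17, 20, 20, 23, 28, 38]

The merge sort proceeds by recursively splitting the array and merging sorted halves.
After all merges, the sorted array is [6, 8, 17, 20, 20, 23, 28, 38].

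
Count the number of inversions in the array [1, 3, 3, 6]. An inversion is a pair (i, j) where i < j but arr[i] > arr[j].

Finding inversions in [1, 3, 3, 6]:


Total inversions: 0

The array has 0 inversions. It is already sorted.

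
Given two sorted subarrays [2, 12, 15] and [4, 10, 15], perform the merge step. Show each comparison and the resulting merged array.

Merging process:

Compare 2 vs 4: take 2 from left. Merged: [2]
Compare 12 vs 4: take 4 from right. Merged: [2, 4]
Compare 12 vs 10: take 10 from right. Merged: [2, 4, 10]
Compare 12 vs 15: take 12 from left. Merged: [2, 4, 10, 12]
Compare 15 vs 15: take 15 from left. Merged: [2, 4, 10, 12, 15]
Append remaining from right: [15]. Merged: [2, 4, 10, 12, 15, 15]

Final merged array: [2, 4, 10, 12, 15, 15]
Total comparisons: 5

The merged array is [2, 4, 10, 12, 15, 15], requiring 5 comparisons. The merge step runs in O(n) time where n is the total number of elements.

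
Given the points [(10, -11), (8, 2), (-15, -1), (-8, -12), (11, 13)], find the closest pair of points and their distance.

Computing all pairwise distances among 5 points:

d((10, -11), (8, 2)) = 13.1529
d((10, -11), (-15, -1)) = 26.9258
d((10, -11), (-8, -12)) = 18.0278
d((10, -11), (11, 13)) = 24.0208
d((8, 2), (-15, -1)) = 23.1948
d((8, 2), (-8, -12)) = 21.2603
d((8, 2), (11, 13)) = 11.4018 <-- minimum
d((-15, -1), (-8, -12)) = 13.0384
d((-15, -1), (11, 13)) = 29.5296
d((-8, -12), (11, 13)) = 31.4006

Closest pair: (8, 2) and (11, 13) with distance 11.4018

The closest pair is (8, 2) and (11, 13) with Euclidean distance 11.4018. For 5 points, brute-force pairwise comparison is shown above. For large n, the divide-and-conquer algorithm (sort by x, recurse on halves, check the dividing strip) achieves O(n log n).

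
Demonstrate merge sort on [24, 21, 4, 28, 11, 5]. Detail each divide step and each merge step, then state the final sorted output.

Merge sort trace:

Split: [24, 21, 4, 28, 11, 5] -> [24, 21, 4] and [28, 11, 5]
  Split: [24, 21, 4] -> [24] and [21, 4]
    Split: [21, 4] -> [21] and [4]
    Merge: [21] + [4] -> [4, 21]
  Merge: [24] + [4, 21] -> [4, 21, 24]
  Split: [28, 11, 5] -> [28] and [11, 5]
    Split: [11, 5] -> [11] and [5]
    Merge: [11] + [5] -> [5, 11]
  Merge: [28] + [5, 11] -> [5, 11, 28]
Merge: [4, 21, 24] + [5, 11, 28] -> [4, 5, 11, 21, 24, 28]

Final sorted array: [4, 5, 11, 21, 24, 28]

The merge sort proceeds by recursively splitting the array and merging sorted halves.
After all merges, the sorted array is [4, 5, 11, 21, 24, 28].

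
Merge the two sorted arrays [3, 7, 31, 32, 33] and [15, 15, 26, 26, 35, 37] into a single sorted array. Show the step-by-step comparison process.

Merging process:

Compare 3 vs 15: take 3 from left. Merged: [3]
Compare 7 vs 15: take 7 from left. Merged: [3, 7]
Compare 31 vs 15: take 15 from right. Merged: [3, 7, 15]
Compare 31 vs 15: take 15 from right. Merged: [3, 7, 15, 15]
Compare 31 vs 26: take 26 from right. Merged: [3, 7, 15, 15, 26]
Compare 31 vs 26: take 26 from right. Merged: [3, 7, 15, 15, 26, 26]
Compare 31 vs 35: take 31 from left. Merged: [3, 7, 15, 15, 26, 26, 31]
Compare 32 vs 35: take 32 from left. Merged: [3, 7, 15, 15, 26, 26, 31, 32]
Compare 33 vs 35: take 33 from left. Merged: [3, 7, 15, 15, 26, 26, 31, 32, 33]
Append remaining from right: [35, 37]. Merged: [3, 7, 15, 15, 26, 26, 31, 32, 33, 35, 37]

Final merged array: [3, 7, 15, 15, 26, 26, 31, 32, 33, 35, 37]
Total comparisons: 9

The merged array is [3, 7, 15, 15, 26, 26, 31, 32, 33, 35, 37], requiring 9 comparisons. The merge step runs in O(n) time where n is the total number of elements.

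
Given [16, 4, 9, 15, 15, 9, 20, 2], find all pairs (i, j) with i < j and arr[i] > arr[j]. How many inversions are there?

Finding inversions in [16, 4, 9, 15, 15, 9, 20, 2]:

(0, 1): arr[0]=16 > arr[1]=4
(0, 2): arr[0]=16 > arr[2]=9
(0, 3): arr[0]=16 > arr[3]=15
(0, 4): arr[0]=16 > arr[4]=15
(0, 5): arr[0]=16 > arr[5]=9
(0, 7): arr[0]=16 > arr[7]=2
(1, 7): arr[1]=4 > arr[7]=2
(2, 7): arr[2]=9 > arr[7]=2
(3, 5): arr[3]=15 > arr[5]=9
(3, 7): arr[3]=15 > arr[7]=2
(4, 5): arr[4]=15 > arr[5]=9
(4, 7): arr[4]=15 > arr[7]=2
(5, 7): arr[5]=9 > arr[7]=2
(6, 7): arr[6]=20 > arr[7]=2

Total inversions: 14

The array has 14 inversion(s): (0,1), (0,2), (0,3), (0,4), (0,5), (0,7), (1,7), (2,7), (3,5), (3,7), (4,5), (4,7), (5,7), (6,7). Each pair (i,j) satisfies i < j and arr[i] > arr[j].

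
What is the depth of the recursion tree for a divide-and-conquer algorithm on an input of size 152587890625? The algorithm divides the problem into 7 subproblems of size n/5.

For divide and conquer with division factor 5:

Problem sizes at each level:
Level 0: 152587890625
Level 1: 30517578125
Level 2: 6103515625
Level 3: 1220703125
Level 4: 244140625
Level 5: 48828125
Level 6: 9765625
Level 7: 1953125
Level 8: 390625
Level 9: 78125
Level 10: 15625
Level 11: 3125
Level 12: 625
Level 13: 125
Level 14: 25
Level 15: 5
Level 16: 1

The root is level 0 and the size-1 base case is level 16 (the tree spans levels 0 through 16, i.e. 17 levels counting the root), so the depth is the number of divisions: log_5(152587890625) = 16

The recursion tree depth is log_5(152587890625) = 16. At each level, the problem size is divided by 5, so it takes 16 divisions to reduce to a base case of size 1. The algorithm makes 7 recursive calls at each level.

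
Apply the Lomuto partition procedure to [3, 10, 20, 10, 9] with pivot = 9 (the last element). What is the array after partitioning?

Lomuto partition with pivot = 9:

Initial array: [3, 10, 20, 10, 9]

arr[0]=3 <= 9: swap with position 0, array becomes [3, 10, 20, 10, 9]
arr[1]=10 > 9: no swap
arr[2]=20 > 9: no swap
arr[3]=10 > 9: no swap

Place pivot at position 1: [3, 9, 20, 10, 10]
Pivot position: 1

After partitioning with pivot 9, the array becomes [3, 9, 20, 10, 10]. The pivot is placed at index 1. All elements to the left of the pivot are <= 9, and all elements to the right are > 9.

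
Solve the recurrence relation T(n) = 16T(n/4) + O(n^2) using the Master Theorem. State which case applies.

Master Theorem for T(n) = 16T(n/4) + O(n^2):

a = 16, b = 4, c = 2
log_b(a) = log_4(16) = 2.0000

Case 2: c = 2 = log_4(16) = 2.0000
T(n) = O(n^2 log n) = O(n^2 log n)

For T(n) = 16T(n/4) + O(n^2): log_4(16) = 2.0000. This is Case 2 of the Master Theorem (c = log_b(a), equal work at all levels), giving O(n^2 log n).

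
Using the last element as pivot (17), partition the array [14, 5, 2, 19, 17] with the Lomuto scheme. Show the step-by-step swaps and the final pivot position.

Lomuto partition with pivot = 17:

Initial array: [14, 5, 2, 19, 17]

arr[0]=14 <= 17: swap with position 0, array becomes [14, 5, 2, 19, 17]
arr[1]=5 <= 17: swap with position 1, array becomes [14, 5, 2, 19, 17]
arr[2]=2 <= 17: swap with position 2, array becomes [14, 5, 2, 19, 17]
arr[3]=19 > 17: no swap

Place pivot at position 3: [14, 5, 2, 17, 19]
Pivot position: 3

After partitioning with pivot 17, the array becomes [14, 5, 2, 17, 19]. The pivot is placed at index 3. All elements to the left of the pivot are <= 17, and all elements to the right are > 17.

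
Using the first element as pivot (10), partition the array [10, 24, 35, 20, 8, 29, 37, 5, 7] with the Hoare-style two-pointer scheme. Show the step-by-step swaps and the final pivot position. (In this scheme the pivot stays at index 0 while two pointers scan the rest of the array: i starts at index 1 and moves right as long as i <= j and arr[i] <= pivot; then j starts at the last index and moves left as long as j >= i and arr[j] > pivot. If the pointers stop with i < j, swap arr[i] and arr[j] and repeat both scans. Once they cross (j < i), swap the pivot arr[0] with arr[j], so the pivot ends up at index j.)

Hoare-style two-pointer partition with pivot = 10:

Initial array: [10, 24, 35, 20, 8, 29, 37, 5, 7]

Pointers start at i = 1, j = 8.
i stops at index 1 (arr[1]=24 > 10), j stops at index 8 (arr[8]=7 <= 10): swap arr[1] and arr[8], array becomes [10, 7, 35, 20, 8, 29, 37, 5, 24]
i stops at index 2 (arr[2]=35 > 10), j stops at index 7 (arr[7]=5 <= 10): swap arr[2] and arr[7], array becomes [10, 7, 5, 20, 8, 29, 37, 35, 24]
i stops at index 3 (arr[3]=20 > 10), j stops at index 4 (arr[4]=8 <= 10): swap arr[3] and arr[4], array becomes [10, 7, 5, 8, 20, 29, 37, 35, 24]
i ends at 4, j ends at 3: the pointers have crossed (j < i), so scanning stops.

Swap pivot arr[0] with arr[3] to place pivot at position 3: [8, 7, 5, 10, 20, 29, 37, 35, 24]
Pivot position: 3

After partitioning with pivot 10, the array becomes [8, 7, 5, 10, 20, 29, 37, 35, 24]. The pivot is placed at index 3. All elements to the left of the pivot are <= 10, and all elements to the right are > 10.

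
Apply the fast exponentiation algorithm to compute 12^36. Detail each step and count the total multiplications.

Computing 12^36 by squaring (build up from 12^1; each line after the first costs one multiplication):

12^1 = 12
12^2 = (12^1)^2 = 12^2 = 144
12^4 = (12^2)^2 = 144^2 = 20736
12^8 = (12^4)^2 = 20736^2 = 429981696
12^9 = 12 * 12^8 = 12 * 429981696 = 5159780352
12^18 = (12^9)^2 = 5159780352^2 = 26623333280885243904
12^36 = (12^18)^2 = 26623333280885243904^2 = 708801874985091845381344307009569161216

Result: 708801874985091845381344307009569161216
Multiplications needed: 6 (6 lines after 12^1)

12^36 = 708801874985091845381344307009569161216. Using exponentiation by squaring, this requires 6 multiplications. The key idea: if the exponent is even, square the half-power; if odd, multiply by the base once.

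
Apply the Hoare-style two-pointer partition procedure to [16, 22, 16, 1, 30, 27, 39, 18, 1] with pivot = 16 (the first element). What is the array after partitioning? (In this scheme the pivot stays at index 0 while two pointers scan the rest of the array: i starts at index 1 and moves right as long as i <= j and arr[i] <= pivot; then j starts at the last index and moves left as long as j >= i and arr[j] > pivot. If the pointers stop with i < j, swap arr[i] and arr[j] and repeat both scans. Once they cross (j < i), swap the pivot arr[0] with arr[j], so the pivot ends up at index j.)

Hoare-style two-pointer partition with pivot = 16:

Initial array: [16, 22, 16, 1, 30, 27, 39, 18, 1]

Pointers start at i = 1, j = 8.
i stops at index 1 (arr[1]=22 > 16), j stops at index 8 (arr[8]=1 <= 16): swap arr[1] and arr[8], array becomes [16, 1, 16, 1, 30, 27, 39, 18, 22]
i ends at 4, j ends at 3: the pointers have crossed (j < i), so scanning stops.

Swap pivot arr[0] with arr[3] to place pivot at position 3: [1, 1, 16, 16, 30, 27, 39, 18, 22]
Pivot position: 3

After partitioning with pivot 16, the array becomes [1, 1, 16, 16, 30, 27, 39, 18, 22]. The pivot is placed at index 3. All elements to the left of the pivot are <= 16, and all elements to the right are > 16.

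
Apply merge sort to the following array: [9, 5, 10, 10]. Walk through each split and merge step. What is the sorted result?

Merge sort trace:

Split: [9, 5, 10, 10] -> [9, 5] and [10, 10]
  Split: [9, 5] -> [9] and [5]
  Merge: [9] + [5] -> [5, 9]
  Split: [10, 10] -> [10] and [10]
  Merge: [10] + [10] -> [10, 10]
Merge: [5, 9] + [10, 10] -> [5, 9, 10, 10]

Final sorted array: [5, 9, 10, 10]

The merge sort proceeds by recursively splitting the array and merging sorted halves.
After all merges, the sorted array is [5, 9, 10, 10].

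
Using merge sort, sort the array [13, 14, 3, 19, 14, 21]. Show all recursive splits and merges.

Merge sort trace:

Split: [13, 14, 3, 19, 14, 21] -> [13, 14, 3] and [19, 14, 21]
  Split: [13, 14, 3] -> [13] and [14, 3]
    Split: [14, 3] -> [14] and [3]
    Merge: [14] + [3] -> [3, 14]
  Merge: [13] + [3, 14] -> [3, 13, 14]
  Split: [19, 14, 21] -> [19] and [14, 21]
    Split: [14, 21] -> [14] and [21]
    Merge: [14] + [21] -> [14, 21]
  Merge: [19] + [14, 21] -> [14, 19, 21]
Merge: [3, 13, 14] + [14, 19, 21] -> [3, 13, 14, 14, 19, 21]

Final sorted array: [3, 13, 14, 14, 19, 21]

The merge sort proceeds by recursively splitting the array and merging sorted halves.
After all merges, the sorted array is [3, 13, 14, 14, 19, 21].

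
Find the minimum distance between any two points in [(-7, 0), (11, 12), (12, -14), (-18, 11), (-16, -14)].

Computing all pairwise distances among 5 points:

d((-7, 0), (11, 12)) = 21.6333
d((-7, 0), (12, -14)) = 23.6008
d((-7, 0), (-18, 11)) = 15.5563 <-- minimum
d((-7, 0), (-16, -14)) = 16.6433
d((11, 12), (12, -14)) = 26.0192
d((11, 12), (-18, 11)) = 29.0172
d((11, 12), (-16, -14)) = 37.4833
d((12, -14), (-18, 11)) = 39.0512
d((12, -14), (-16, -14)) = 28.0
d((-18, 11), (-16, -14)) = 25.0799

Closest pair: (-7, 0) and (-18, 11) with distance 15.5563

The closest pair is (-7, 0) and (-18, 11) with Euclidean distance 15.5563. For 5 points, brute-force pairwise comparison is shown above. For large n, the divide-and-conquer algorithm (sort by x, recurse on halves, check the dividing strip) achieves O(n log n).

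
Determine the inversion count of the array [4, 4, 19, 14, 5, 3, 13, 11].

Finding inversions in [4, 4, 19, 14, 5, 3, 13, 11]:

(0, 5): arr[0]=4 > arr[5]=3
(1, 5): arr[1]=4 > arr[5]=3
(2, 3): arr[2]=19 > arr[3]=14
(2, 4): arr[2]=19 > arr[4]=5
(2, 5): arr[2]=19 > arr[5]=3
(2, 6): arr[2]=19 > arr[6]=13
(2, 7): arr[2]=19 > arr[7]=11
(3, 4): arr[3]=14 > arr[4]=5
(3, 5): arr[3]=14 > arr[5]=3
(3, 6): arr[3]=14 > arr[6]=13
(3, 7): arr[3]=14 > arr[7]=11
(4, 5): arr[4]=5 > arr[5]=3
(6, 7): arr[6]=13 > arr[7]=11

Total inversions: 13

The array has 13 inversion(s): (0,5), (1,5), (2,3), (2,4), (2,5), (2,6), (2,7), (3,4), (3,5), (3,6), (3,7), (4,5), (6,7). Each pair (i,j) satisfies i < j and arr[i] > arr[j].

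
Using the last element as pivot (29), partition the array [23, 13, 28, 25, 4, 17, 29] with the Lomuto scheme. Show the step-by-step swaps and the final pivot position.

Lomuto partition with pivot = 29:

Initial array: [23, 13, 28, 25, 4, 17, 29]

arr[0]=23 <= 29: swap with position 0, array becomes [23, 13, 28, 25, 4, 17, 29]
arr[1]=13 <= 29: swap with position 1, array becomes [23, 13, 28, 25, 4, 17, 29]
arr[2]=28 <= 29: swap with position 2, array becomes [23, 13, 28, 25, 4, 17, 29]
arr[3]=25 <= 29: swap with position 3, array becomes [23, 13, 28, 25, 4, 17, 29]
arr[4]=4 <= 29: swap with position 4, array becomes [23, 13, 28, 25, 4, 17, 29]
arr[5]=17 <= 29: swap with position 5, array becomes [23, 13, 28, 25, 4, 17, 29]

Place pivot at position 6: [23, 13, 28, 25, 4, 17, 29]
Pivot position: 6

After partitioning with pivot 29, the array becomes [23, 13, 28, 25, 4, 17, 29]. The pivot is placed at index 6. All elements to the left of the pivot are <= 29, and all elements to the right are > 29.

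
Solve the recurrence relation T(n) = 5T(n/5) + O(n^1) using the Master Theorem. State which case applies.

Master Theorem for T(n) = 5T(n/5) + O(n^1):

a = 5, b = 5, c = 1
log_b(a) = log_5(5) = 1.0000

Case 2: c = 1 = log_5(5) = 1.0000
T(n) = O(n^1 log n) = O(n log n)

For T(n) = 5T(n/5) + O(n^1): log_5(5) = 1.0000. This is Case 2 of the Master Theorem (c = log_b(a), equal work at all levels), giving O(n log n).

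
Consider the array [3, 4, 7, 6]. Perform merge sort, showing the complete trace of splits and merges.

Merge sort trace:

Split: [3, 4, 7, 6] -> [3, 4] and [7, 6]
  Split: [3, 4] -> [3] and [4]
  Merge: [3] + [4] -> [3, 4]
  Split: [7, 6] -> [7] and [6]
  Merge: [7] + [6] -> [6, 7]
Merge: [3, 4] + [6, 7] -> [3, 4, 6, 7]

Final sorted array: [3, 4, 6, 7]

The merge sort proceeds by recursively splitting the array and merging sorted halves.
After all merges, the sorted array is [3, 4, 6, 7].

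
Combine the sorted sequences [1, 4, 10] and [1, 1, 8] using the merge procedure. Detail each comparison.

Merging process:

Compare 1 vs 1: take 1 from left. Merged: [1]
Compare 4 vs 1: take 1 from right. Merged: [1, 1]
Compare 4 vs 1: take 1 from right. Merged: [1, 1, 1]
Compare 4 vs 8: take 4 from left. Merged: [1, 1, 1, 4]
Compare 10 vs 8: take 8 from right. Merged: [1, 1, 1, 4, 8]
Append remaining from left: [10]. Merged: [1, 1, 1, 4, 8, 10]

Final merged array: [1, 1, 1, 4, 8, 10]
Total comparisons: 5

The merged array is [1, 1, 1, 4, 8, 10], requiring 5 comparisons. The merge step runs in O(n) time where n is the total number of elements.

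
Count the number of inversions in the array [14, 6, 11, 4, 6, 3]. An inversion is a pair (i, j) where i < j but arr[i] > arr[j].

Finding inversions in [14, 6, 11, 4, 6, 3]:

(0, 1): arr[0]=14 > arr[1]=6
(0, 2): arr[0]=14 > arr[2]=11
(0, 3): arr[0]=14 > arr[3]=4
(0, 4): arr[0]=14 > arr[4]=6
(0, 5): arr[0]=14 > arr[5]=3
(1, 3): arr[1]=6 > arr[3]=4
(1, 5): arr[1]=6 > arr[5]=3
(2, 3): arr[2]=11 > arr[3]=4
(2, 4): arr[2]=11 > arr[4]=6
(2, 5): arr[2]=11 > arr[5]=3
(3, 5): arr[3]=4 > arr[5]=3
(4, 5): arr[4]=6 > arr[5]=3

Total inversions: 12

The array has 12 inversion(s): (0,1), (0,2), (0,3), (0,4), (0,5), (1,3), (1,5), (2,3), (2,4), (2,5), (3,5), (4,5). Each pair (i,j) satisfies i < j and arr[i] > arr[j].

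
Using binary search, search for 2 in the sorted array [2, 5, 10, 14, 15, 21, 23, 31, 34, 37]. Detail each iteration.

Binary search for 2 in [2, 5, 10, 14, 15, 21, 23, 31, 34, 37]:

lo=0, hi=9, mid=4, arr[mid]=15 -> 15 > 2, search left half
lo=0, hi=3, mid=1, arr[mid]=5 -> 5 > 2, search left half
lo=0, hi=0, mid=0, arr[mid]=2 -> Found target at index 0!

Binary search finds 2 at index 0 after 3 comparisons. The search repeatedly halves the search space by comparing with the middle element.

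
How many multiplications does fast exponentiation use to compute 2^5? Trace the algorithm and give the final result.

Computing 2^5 by squaring (build up from 2^1; each line after the first costs one multiplication):

2^1 = 2
2^2 = (2^1)^2 = 2^2 = 4
2^4 = (2^2)^2 = 4^2 = 16
2^5 = 2 * 2^4 = 2 * 16 = 32

Result: 32
Multiplications needed: 3 (3 lines after 2^1)

2^5 = 32. Using exponentiation by squaring, this requires 3 multiplications. The key idea: if the exponent is even, square the half-power; if odd, multiply by the base once.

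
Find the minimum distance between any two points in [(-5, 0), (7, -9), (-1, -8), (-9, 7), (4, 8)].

Computing all pairwise distances among 5 points:

d((-5, 0), (7, -9)) = 15.0
d((-5, 0), (-1, -8)) = 8.9443
d((-5, 0), (-9, 7)) = 8.0623 <-- minimum
d((-5, 0), (4, 8)) = 12.0416
d((7, -9), (-1, -8)) = 8.0623 <-- minimum
d((7, -9), (-9, 7)) = 22.6274
d((7, -9), (4, 8)) = 17.2627
d((-1, -8), (-9, 7)) = 17.0
d((-1, -8), (4, 8)) = 16.7631
d((-9, 7), (4, 8)) = 13.0384

Minimum distance: 8.0623 (tie among 2 pairs: (-5, 0) and (-9, 7); (7, -9) and (-1, -8))

The minimum Euclidean distance is 8.0623. There is a tie: 2 pairs achieve this minimum — (-5, 0) and (-9, 7); (7, -9) and (-1, -8). Any of these is a valid closest pair. For 5 points, brute-force pairwise comparison is shown above. For large n, the divide-and-conquer algorithm (sort by x, recurse on halves, check the dividing strip) achieves O(n log n).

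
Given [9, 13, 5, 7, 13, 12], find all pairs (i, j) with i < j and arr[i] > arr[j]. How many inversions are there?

Finding inversions in [9, 13, 5, 7, 13, 12]:

(0, 2): arr[0]=9 > arr[2]=5
(0, 3): arr[0]=9 > arr[3]=7
(1, 2): arr[1]=13 > arr[2]=5
(1, 3): arr[1]=13 > arr[3]=7
(1, 5): arr[1]=13 > arr[5]=12
(4, 5): arr[4]=13 > arr[5]=12

Total inversions: 6

The array has 6 inversion(s): (0,2), (0,3), (1,2), (1,3), (1,5), (4,5). Each pair (i,j) satisfies i < j and arr[i] > arr[j].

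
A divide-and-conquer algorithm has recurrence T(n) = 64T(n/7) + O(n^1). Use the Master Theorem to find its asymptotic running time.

Master Theorem for T(n) = 64T(n/7) + O(n^1):

a = 64, b = 7, c = 1
log_b(a) = log_7(64) = 2.1372

Case 1: c = 1 < log_7(64) = 2.1372
T(n) = O(n^(log_7 64))

For T(n) = 64T(n/7) + O(n^1): log_7(64) = 2.1372. This is Case 1 of the Master Theorem (c < log_b(a), work dominated by leaves), giving O(n^(log_7 64)).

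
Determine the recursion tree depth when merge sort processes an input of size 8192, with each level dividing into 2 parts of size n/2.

For divide and conquer with division factor 2:

Problem sizes at each level:
Level 0: 8192
Level 1: 4096
Level 2: 2048
Level 3: 1024
Level 4: 512
Level 5: 256
Level 6: 128
Level 7: 64
Level 8: 32
Level 9: 16
Level 10: 8
Level 11: 4
Level 12: 2
Level 13: 1

The root is level 0 and the size-1 base case is level 13 (the tree spans levels 0 through 13, i.e. 14 levels counting the root), so the depth is the number of divisions: log_2(8192) = 13

The recursion tree depth is log_2(8192) = 13. At each level, the problem size is divided by 2, so it takes 13 divisions to reduce to a base case of size 1. The algorithm makes 2 recursive calls at each level.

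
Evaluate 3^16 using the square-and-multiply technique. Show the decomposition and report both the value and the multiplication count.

Computing 3^16 by squaring (build up from 3^1; each line after the first costs one multiplication):

3^1 = 3
3^2 = (3^1)^2 = 3^2 = 9
3^4 = (3^2)^2 = 9^2 = 81
3^8 = (3^4)^2 = 81^2 = 6561
3^16 = (3^8)^2 = 6561^2 = 43046721

Result: 43046721
Multiplications needed: 4 (4 lines after 3^1)

3^16 = 43046721. Using exponentiation by squaring, this requires 4 multiplications. The key idea: if the exponent is even, square the half-power; if odd, multiply by the base once.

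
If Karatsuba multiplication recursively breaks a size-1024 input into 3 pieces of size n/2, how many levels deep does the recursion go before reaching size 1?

For divide and conquer with division factor 2:

Problem sizes at each level:
Level 0: 1024
Level 1: 512
Level 2: 256
Level 3: 128
Level 4: 64
Level 5: 32
Level 6: 16
Level 7: 8
Level 8: 4
Level 9: 2
Level 10: 1

The root is level 0 and the size-1 base case is level 10 (the tree spans levels 0 through 10, i.e. 11 levels counting the root), so the depth is the number of divisions: log_2(1024) = 10

The recursion tree depth is log_2(1024) = 10. At each level, the problem size is divided by 2, so it takes 10 divisions to reduce to a base case of size 1. The algorithm makes 3 recursive calls at each level.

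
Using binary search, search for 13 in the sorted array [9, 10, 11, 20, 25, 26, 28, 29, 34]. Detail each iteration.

Binary search for 13 in [9, 10, 11, 20, 25, 26, 28, 29, 34]:

lo=0, hi=8, mid=4, arr[mid]=25 -> 25 > 13, search left half
lo=0, hi=3, mid=1, arr[mid]=10 -> 10 < 13, search right half
lo=2, hi=3, mid=2, arr[mid]=11 -> 11 < 13, search right half
lo=3, hi=3, mid=3, arr[mid]=20 -> 20 > 13, search left half
lo=3 > hi=2, target 13 not found

Binary search determines that 13 is not in the array after 4 comparisons. The search space was exhausted without finding the target.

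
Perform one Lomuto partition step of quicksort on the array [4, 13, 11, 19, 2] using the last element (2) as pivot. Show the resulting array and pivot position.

Lomuto partition with pivot = 2:

Initial array: [4, 13, 11, 19, 2]

arr[0]=4 > 2: no swap
arr[1]=13 > 2: no swap
arr[2]=11 > 2: no swap
arr[3]=19 > 2: no swap

Place pivot at position 0: [2, 13, 11, 19, 4]
Pivot position: 0

After partitioning with pivot 2, the array becomes [2, 13, 11, 19, 4]. The pivot is placed at index 0. All elements to the left of the pivot are <= 2, and all elements to the right are > 2.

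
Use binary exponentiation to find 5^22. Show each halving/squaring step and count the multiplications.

Computing 5^22 by squaring (build up from 5^1; each line after the first costs one multiplication):

5^1 = 5
5^2 = (5^1)^2 = 5^2 = 25
5^4 = (5^2)^2 = 25^2 = 625
5^5 = 5 * 5^4 = 5 * 625 = 3125
5^10 = (5^5)^2 = 3125^2 = 9765625
5^11 = 5 * 5^10 = 5 * 9765625 = 48828125
5^22 = (5^11)^2 = 48828125^2 = 2384185791015625

Result: 2384185791015625
Multiplications needed: 6 (6 lines after 5^1)

5^22 = 2384185791015625. Using exponentiation by squaring, this requires 6 multiplications. The key idea: if the exponent is even, square the half-power; if odd, multiply by the base once.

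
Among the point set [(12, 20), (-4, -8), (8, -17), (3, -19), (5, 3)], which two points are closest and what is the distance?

Computing all pairwise distances among 5 points:

d((12, 20), (-4, -8)) = 32.249
d((12, 20), (8, -17)) = 37.2156
d((12, 20), (3, -19)) = 40.025
d((12, 20), (5, 3)) = 18.3848
d((-4, -8), (8, -17)) = 15.0
d((-4, -8), (3, -19)) = 13.0384
d((-4, -8), (5, 3)) = 14.2127
d((8, -17), (3, -19)) = 5.3852 <-- minimum
d((8, -17), (5, 3)) = 20.2237
d((3, -19), (5, 3)) = 22.0907

Closest pair: (8, -17) and (3, -19) with distance 5.3852

The closest pair is (8, -17) and (3, -19) with Euclidean distance 5.3852. For 5 points, brute-force pairwise comparison is shown above. For large n, the divide-and-conquer algorithm (sort by x, recurse on halves, check the dividing strip) achieves O(n log n).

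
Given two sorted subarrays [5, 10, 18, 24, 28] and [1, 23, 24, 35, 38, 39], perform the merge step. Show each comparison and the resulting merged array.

Merging process:

Compare 5 vs 1: take 1 from right. Merged: [1]
Compare 5 vs 23: take 5 from left. Merged: [1, 5]
Compare 10 vs 23: take 10 from left. Merged: [1, 5, 10]
Compare 18 vs 23: take 18 from left. Merged: [1, 5, 10, 18]
Compare 24 vs 23: take 23 from right. Merged: [1, 5, 10, 18, 23]
Compare 24 vs 24: take 24 from left. Merged: [1, 5, 10, 18, 23, 24]
Compare 28 vs 24: take 24 from right. Merged: [1, 5, 10, 18, 23, 24, 24]
Compare 28 vs 35: take 28 from left. Merged: [1, 5, 10, 18, 23, 24, 24, 28]
Append remaining from right: [35, 38, 39]. Merged: [1, 5, 10, 18, 23, 24, 24, 28, 35, 38, 39]

Final merged array: [1, 5, 10, 18, 23, 24, 24, 28, 35, 38, 39]
Total comparisons: 8

The merged array is [1, 5, 10, 18, 23, 24, 24, 28, 35, 38, 39], requiring 8 comparisons. The merge step runs in O(n) time where n is the total number of elements.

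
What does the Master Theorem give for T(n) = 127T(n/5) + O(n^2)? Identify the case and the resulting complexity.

Master Theorem for T(n) = 127T(n/5) + O(n^2):

a = 127, b = 5, c = 2
log_b(a) = log_5(127) = 3.0099

Case 1: c = 2 < log_5(127) = 3.0099
T(n) = O(n^(log_5 127))

For T(n) = 127T(n/5) + O(n^2): log_5(127) = 3.0099. This is Case 1 of the Master Theorem (c < log_b(a), work dominated by leaves), giving O(n^(log_5 127)).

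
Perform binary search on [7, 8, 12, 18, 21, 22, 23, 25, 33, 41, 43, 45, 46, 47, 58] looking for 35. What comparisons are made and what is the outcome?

Binary search for 35 in [7, 8, 12, 18, 21, 22, 23, 25, 33, 41, 43, 45, 46, 47, 58]:

lo=0, hi=14, mid=7, arr[mid]=25 -> 25 < 35, search right half
lo=8, hi=14, mid=11, arr[mid]=45 -> 45 > 35, search left half
lo=8, hi=10, mid=9, arr[mid]=41 -> 41 > 35, search left half
lo=8, hi=8, mid=8, arr[mid]=33 -> 33 < 35, search right half
lo=9 > hi=8, target 35 not found

Binary search determines that 35 is not in the array after 4 comparisons. The search space was exhausted without finding the target.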